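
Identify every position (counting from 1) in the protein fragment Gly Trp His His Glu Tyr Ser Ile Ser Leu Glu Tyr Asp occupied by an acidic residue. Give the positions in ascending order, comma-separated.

Aspartate (D) and glutamate (E) have carboxylic-acid side chains and are the acidic amino acids.
Matching residues: Glu5, Glu11, Asp13.

5, 11, 13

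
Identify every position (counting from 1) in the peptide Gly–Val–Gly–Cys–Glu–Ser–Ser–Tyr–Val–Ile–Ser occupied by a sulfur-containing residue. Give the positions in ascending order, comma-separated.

Only Cys (C) and Met (M) have a sulfur atom in the side chain.
Matching residues: Cys4.

4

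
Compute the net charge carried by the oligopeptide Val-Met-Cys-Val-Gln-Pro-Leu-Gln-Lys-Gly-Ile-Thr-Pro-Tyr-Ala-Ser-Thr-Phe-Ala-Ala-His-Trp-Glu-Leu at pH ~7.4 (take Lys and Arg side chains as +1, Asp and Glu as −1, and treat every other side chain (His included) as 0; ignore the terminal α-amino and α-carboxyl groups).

0

Positive (K, R): Lys9 → +1.
Negative (D, E): Glu23 → −1.
Net charge = (+1) + (−1) = 0.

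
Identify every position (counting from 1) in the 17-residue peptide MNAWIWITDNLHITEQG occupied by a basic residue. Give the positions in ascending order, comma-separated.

K, R, and H are the three residues with basic side chains (ε-amine, guanidinium, and imidazole respectively).
Matching residues: H12.

12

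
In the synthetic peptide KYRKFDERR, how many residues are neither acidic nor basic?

2

Acidic: D, E. Basic: K, R, H. All other residues are neither.
Matching residues: Y2, F5.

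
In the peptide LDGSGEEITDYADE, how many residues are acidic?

Aspartate (D) and glutamate (E) have carboxylic-acid side chains and are the acidic amino acids.
Matching residues: D2, E6, E7, D10, D13, E14.

6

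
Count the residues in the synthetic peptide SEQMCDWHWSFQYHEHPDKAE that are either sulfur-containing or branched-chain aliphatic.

Sulfur-containing: C, M. Branched-chain aliphatic: I, L, V.
Sulfur-containing residues here: M4, C5 (2).
Branched-chain aliphatic residues here: none (0).
The two groups share no amino acid, so total = 2 + 0 = 2.

2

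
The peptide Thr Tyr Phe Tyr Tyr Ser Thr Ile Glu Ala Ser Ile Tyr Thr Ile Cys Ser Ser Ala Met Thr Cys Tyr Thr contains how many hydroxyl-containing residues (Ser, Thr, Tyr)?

14

Matching residues: Thr1, Tyr2, Tyr4, Tyr5, Ser6, Thr7, Ser11, Tyr13, Thr14, Ser17, Ser18, Thr21, Tyr23, Thr24.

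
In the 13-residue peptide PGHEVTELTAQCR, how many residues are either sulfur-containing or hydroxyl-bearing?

Sulfur-containing: C, M. Hydroxyl-bearing: S, T, Y.
Sulfur-containing residues here: C12 (1).
Hydroxyl-bearing residues here: T6, T9 (2).
The two groups share no amino acid, so total = 1 + 2 = 3.

3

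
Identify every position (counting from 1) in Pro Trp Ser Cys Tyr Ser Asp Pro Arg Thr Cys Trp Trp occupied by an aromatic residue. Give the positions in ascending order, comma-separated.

2, 5, 12, 13

F, W, and Y each carry an aromatic ring on the side chain.
Matching residues: Trp2, Tyr5, Trp12, Trp13.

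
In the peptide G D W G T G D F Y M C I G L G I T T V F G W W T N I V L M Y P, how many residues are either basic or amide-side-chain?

1

Basic: H, K, R. Amide-side-chain: N, Q.
Basic residues here: none (0).
Amide-side-chain residues here: N25 (1).
The two groups share no amino acid, so total = 0 + 1 = 1.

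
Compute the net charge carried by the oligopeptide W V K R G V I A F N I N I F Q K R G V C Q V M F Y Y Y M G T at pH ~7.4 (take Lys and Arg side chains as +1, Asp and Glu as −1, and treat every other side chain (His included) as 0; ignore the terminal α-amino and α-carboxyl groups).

+4

Positive (K, R): K3, R4, K16, R17 → +4.
Negative (D, E): none → −0.
Net charge = (+4) + (−0) = +4.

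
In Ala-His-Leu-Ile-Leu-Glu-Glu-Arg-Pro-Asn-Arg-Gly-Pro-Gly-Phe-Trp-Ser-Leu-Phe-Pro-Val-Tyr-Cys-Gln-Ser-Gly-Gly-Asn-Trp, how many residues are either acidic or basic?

Acidic: D, E. Basic: H, K, R.
Acidic residues here: Glu6, Glu7 (2).
Basic residues here: His2, Arg8, Arg11 (3).
The two groups share no amino acid, so total = 2 + 3 = 5.

5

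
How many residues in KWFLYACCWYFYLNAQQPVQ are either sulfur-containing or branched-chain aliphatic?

5

Sulfur-containing: C, M. Branched-chain aliphatic: I, L, V.
Sulfur-containing residues here: C7, C8 (2).
Branched-chain aliphatic residues here: L4, L13, V19 (3).
The two groups share no amino acid, so total = 2 + 3 = 5.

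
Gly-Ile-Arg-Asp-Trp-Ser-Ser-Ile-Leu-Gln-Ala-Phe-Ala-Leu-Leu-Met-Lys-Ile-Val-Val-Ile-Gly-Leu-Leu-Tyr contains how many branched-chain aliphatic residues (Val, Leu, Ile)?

11

Matching residues: Ile2, Ile8, Leu9, Leu14, Leu15, Ile18, Val19, Val20, Ile21, Leu23, Leu24.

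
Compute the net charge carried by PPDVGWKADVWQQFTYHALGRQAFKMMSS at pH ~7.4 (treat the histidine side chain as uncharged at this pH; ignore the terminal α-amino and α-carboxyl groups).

At pH ~7.4 the Lys and Arg side chains are protonated (+1), the Asp and Glu side chains are deprotonated (−1), and with His taken as neutral all other side chains carry no charge.
Positive (K, R): K7, R21, K25 → +3.
Negative (D, E): D3, D9 → −2.
Net charge = (+3) + (−2) = +1.

+1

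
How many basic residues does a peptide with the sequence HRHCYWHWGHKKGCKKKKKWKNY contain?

The basic amino acids are Lys (K), Arg (R), and His (H).
Matching residues: H1, R2, H3, H7, H10, K11, K12, K15, K16, K17, K18, K19, K21.

13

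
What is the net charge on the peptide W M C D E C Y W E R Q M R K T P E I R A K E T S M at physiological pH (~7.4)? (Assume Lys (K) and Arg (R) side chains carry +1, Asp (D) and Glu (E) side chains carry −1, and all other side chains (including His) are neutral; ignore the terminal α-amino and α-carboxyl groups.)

0

Positive (K, R): R10, R13, K14, R19, K21 → +5.
Negative (D, E): D4, E5, E9, E17, E22 → −5.
Net charge = (+5) + (−5) = 0.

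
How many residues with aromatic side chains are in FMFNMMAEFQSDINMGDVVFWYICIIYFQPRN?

8

The aromatic amino acids are Phe (F, benzyl), Trp (W, indole), and Tyr (Y, phenol).
Matching residues: F1, F3, F9, F20, W21, Y22, Y27, F28.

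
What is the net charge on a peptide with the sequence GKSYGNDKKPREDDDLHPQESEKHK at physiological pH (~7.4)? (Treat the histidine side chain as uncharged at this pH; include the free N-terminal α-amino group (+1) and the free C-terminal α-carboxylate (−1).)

-1

The side chains ionized at physiological pH are Lys/Arg (+1) and Asp/Glu (−1); with His treated as neutral, nothing else contributes.
Positive (K, R): K2, K8, K9, R11, K23, K25 → +6.
Negative (D, E): D7, E12, D13, D14, D15, E20, E22 → −7.
The N-terminus (+1) and C-terminus (−1) cancel.
Net charge = (+6) + (−7) = −1.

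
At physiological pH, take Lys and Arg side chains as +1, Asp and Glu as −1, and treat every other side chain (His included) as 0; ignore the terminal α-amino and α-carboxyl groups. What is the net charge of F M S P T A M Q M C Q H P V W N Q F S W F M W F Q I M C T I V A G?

0

Positive (K, R): none → +0.
Negative (D, E): none → −0.
Net charge = (+0) + (−0) = 0.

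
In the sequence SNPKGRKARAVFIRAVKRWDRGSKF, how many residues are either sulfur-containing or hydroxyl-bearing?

2

Sulfur-containing: C, M. Hydroxyl-bearing: S, T, Y.
Sulfur-containing residues here: none (0).
Hydroxyl-bearing residues here: S1, S23 (2).
The two groups share no amino acid, so total = 0 + 2 = 2.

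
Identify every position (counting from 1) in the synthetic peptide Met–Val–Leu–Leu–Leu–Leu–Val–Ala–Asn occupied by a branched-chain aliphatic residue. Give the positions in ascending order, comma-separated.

Matching residues: Val2, Leu3, Leu4, Leu5, Leu6, Val7.

2, 3, 4, 5, 6, 7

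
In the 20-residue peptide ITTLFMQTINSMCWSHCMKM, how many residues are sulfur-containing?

6

Only Cys (C) and Met (M) have a sulfur atom in the side chain.
Matching residues: M6, M12, C13, C17, M18, M20.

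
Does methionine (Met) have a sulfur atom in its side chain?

Cysteine (C, thiol) and methionine (M, thioether) are the two sulfur-containing amino acids.
Methionine is in this group.

Yes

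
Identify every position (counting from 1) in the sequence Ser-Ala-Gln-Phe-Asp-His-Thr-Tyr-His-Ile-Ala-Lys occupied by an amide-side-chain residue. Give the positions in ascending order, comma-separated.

3

Only N (asparagine) and Q (glutamine) carry a side-chain carboxamide.
Matching residues: Gln3.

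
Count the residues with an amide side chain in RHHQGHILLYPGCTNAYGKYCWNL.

3

Asparagine (N) and glutamine (Q) have uncharged amide side chains.
Matching residues: Q4, N15, N23.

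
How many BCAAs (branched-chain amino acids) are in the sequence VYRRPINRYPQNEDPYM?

The BCAAs are Val, Leu, and Ile — aliphatic side chains with a branch point.
Matching residues: V1, I6.

2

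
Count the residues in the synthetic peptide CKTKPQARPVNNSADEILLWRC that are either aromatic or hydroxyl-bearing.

3

Aromatic: F, W, Y. Hydroxyl-bearing: S, T, Y.
Aromatic residues here: W20 (1).
Hydroxyl-bearing residues here: T3, S13 (2).
(Y belongs to both groups, but none appear in this sequence.) Total = 1 + 2 = 3.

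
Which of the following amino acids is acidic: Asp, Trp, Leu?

Aspartate (D) and glutamate (E) have carboxylic-acid side chains and are the acidic amino acids.
Of the listed options, only Asp belongs to this group.

Asp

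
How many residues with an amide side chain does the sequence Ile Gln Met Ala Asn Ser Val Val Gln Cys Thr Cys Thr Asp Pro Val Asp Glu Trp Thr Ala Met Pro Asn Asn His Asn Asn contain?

Only N (asparagine) and Q (glutamine) carry a side-chain carboxamide.
Matching residues: Gln2, Asn5, Gln9, Asn24, Asn25, Asn27, Asn28.

7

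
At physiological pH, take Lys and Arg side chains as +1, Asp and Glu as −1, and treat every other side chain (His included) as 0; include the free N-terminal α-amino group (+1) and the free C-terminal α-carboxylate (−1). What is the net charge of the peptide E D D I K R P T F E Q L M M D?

Positive (K, R): K5, R6 → +2.
Negative (D, E): E1, D2, D3, E10, D15 → −5.
The N-terminus (+1) and C-terminus (−1) cancel.
Net charge = (+2) + (−5) = −3.

-3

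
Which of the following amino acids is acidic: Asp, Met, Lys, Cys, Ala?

The acidic residues are Asp (D) and Glu (E), whose side chains end in a carboxylate group.
Of the listed options, only Asp belongs to this group.

Asp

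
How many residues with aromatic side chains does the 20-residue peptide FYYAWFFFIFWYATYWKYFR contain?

14

Phenylalanine (F), tryptophan (W), and tyrosine (Y) have aromatic ring side chains.
Matching residues: F1, Y2, Y3, W5, F6, F7, F8, F10, W11, Y12, Y15, W16, Y18, F19.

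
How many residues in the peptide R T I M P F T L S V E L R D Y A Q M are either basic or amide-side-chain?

3

Basic: H, K, R. Amide-side-chain: N, Q.
Basic residues here: R1, R13 (2).
Amide-side-chain residues here: Q17 (1).
The two groups share no amino acid, so total = 2 + 1 = 3.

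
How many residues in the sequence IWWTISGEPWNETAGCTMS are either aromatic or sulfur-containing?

5

Aromatic: F, W, Y. Sulfur-containing: C, M.
Aromatic residues here: W2, W3, W10 (3).
Sulfur-containing residues here: C16, M18 (2).
The two groups share no amino acid, so total = 3 + 2 = 5.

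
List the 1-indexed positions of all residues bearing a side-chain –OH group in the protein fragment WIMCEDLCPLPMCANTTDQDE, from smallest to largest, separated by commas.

Serine (S), threonine (T), and tyrosine (Y) each carry a hydroxyl group on the side chain.
Matching residues: T16, T17.

16, 17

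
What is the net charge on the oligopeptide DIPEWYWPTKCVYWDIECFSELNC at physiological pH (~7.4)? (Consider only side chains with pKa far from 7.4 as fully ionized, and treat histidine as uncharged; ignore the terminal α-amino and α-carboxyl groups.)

-4

At pH ~7.4 the Lys and Arg side chains are protonated (+1), the Asp and Glu side chains are deprotonated (−1), and with His taken as neutral all other side chains carry no charge.
Positive (K, R): K10 → +1.
Negative (D, E): D1, E4, D15, E17, E21 → −5.
Net charge = (+1) + (−5) = −4.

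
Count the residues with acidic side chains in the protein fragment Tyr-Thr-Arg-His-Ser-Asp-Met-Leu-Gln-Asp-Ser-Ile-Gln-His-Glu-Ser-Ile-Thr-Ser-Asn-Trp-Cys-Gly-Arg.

3

Only D (aspartate) and E (glutamate) carry a side-chain carboxylic acid.
Matching residues: Asp6, Asp10, Glu15.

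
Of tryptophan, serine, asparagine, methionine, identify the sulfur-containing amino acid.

methionine

Cysteine (C, thiol) and methionine (M, thioether) are the two sulfur-containing amino acids.
Of the listed options, only methionine belongs to this group.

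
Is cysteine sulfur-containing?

Cysteine (C, thiol) and methionine (M, thioether) are the two sulfur-containing amino acids.
Cysteine is in this group.

Yes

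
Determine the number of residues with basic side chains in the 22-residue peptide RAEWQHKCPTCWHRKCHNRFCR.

K, R, and H are the three residues with basic side chains (ε-amine, guanidinium, and imidazole respectively).
Matching residues: R1, H6, K7, H13, R14, K15, H17, R19, R22.

9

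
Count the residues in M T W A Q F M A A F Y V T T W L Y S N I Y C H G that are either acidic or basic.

Acidic: D, E. Basic: H, K, R.
Acidic residues here: none (0).
Basic residues here: H23 (1).
The two groups share no amino acid, so total = 0 + 1 = 1.

1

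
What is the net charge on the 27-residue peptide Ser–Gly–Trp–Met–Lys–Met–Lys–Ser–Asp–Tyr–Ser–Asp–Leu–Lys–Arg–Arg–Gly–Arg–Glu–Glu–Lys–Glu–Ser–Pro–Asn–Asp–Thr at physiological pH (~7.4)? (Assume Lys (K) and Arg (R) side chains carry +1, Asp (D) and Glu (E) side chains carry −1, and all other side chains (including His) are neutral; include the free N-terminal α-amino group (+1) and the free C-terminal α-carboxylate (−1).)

+1

Positive (K, R): Lys5, Lys7, Lys14, Arg15, Arg16, Arg18, Lys21 → +7.
Negative (D, E): Asp9, Asp12, Glu19, Glu20, Glu22, Asp26 → −6.
The N-terminus (+1) and C-terminus (−1) cancel.
Net charge = (+7) + (−6) = +1.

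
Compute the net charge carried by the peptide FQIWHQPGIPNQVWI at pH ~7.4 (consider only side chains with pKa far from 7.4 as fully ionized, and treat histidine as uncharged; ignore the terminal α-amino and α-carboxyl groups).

Near pH 7.4, K and R contribute +1 each, D and E contribute −1 each, and every other side chain (His included, as stated) is uncharged.
Positive (K, R): none → +0.
Negative (D, E): none → −0.
Net charge = (+0) + (−0) = 0.

0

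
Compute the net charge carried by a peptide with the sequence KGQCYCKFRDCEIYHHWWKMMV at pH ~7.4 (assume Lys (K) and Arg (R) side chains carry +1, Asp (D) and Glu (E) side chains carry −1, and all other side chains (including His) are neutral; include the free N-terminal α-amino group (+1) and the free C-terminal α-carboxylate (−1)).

+2

Positive (K, R): K1, K7, R9, K19 → +4.
Negative (D, E): D10, E12 → −2.
The N-terminus (+1) and C-terminus (−1) cancel.
Net charge = (+4) + (−2) = +2.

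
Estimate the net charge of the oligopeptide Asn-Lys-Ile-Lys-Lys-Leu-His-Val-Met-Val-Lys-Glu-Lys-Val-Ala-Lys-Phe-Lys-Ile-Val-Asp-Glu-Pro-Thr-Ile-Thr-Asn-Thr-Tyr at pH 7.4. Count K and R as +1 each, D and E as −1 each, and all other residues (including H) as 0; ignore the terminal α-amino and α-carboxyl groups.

Positive (K, R): Lys2, Lys4, Lys5, Lys11, Lys13, Lys16, Lys18 → +7.
Negative (D, E): Glu12, Asp21, Glu22 → −3.
Net charge = (+7) + (−3) = +4.

+4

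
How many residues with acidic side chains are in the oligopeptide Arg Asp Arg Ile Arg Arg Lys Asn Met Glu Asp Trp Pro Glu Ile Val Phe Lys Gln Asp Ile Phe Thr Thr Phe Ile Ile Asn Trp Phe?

Aspartate (D) and glutamate (E) have carboxylic-acid side chains and are the acidic amino acids.
Matching residues: Asp2, Glu10, Asp11, Glu14, Asp20.

5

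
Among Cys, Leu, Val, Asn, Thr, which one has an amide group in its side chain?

Asparagine (N) and glutamine (Q) have uncharged amide side chains.
Of the listed options, only Asn belongs to this group.

Asn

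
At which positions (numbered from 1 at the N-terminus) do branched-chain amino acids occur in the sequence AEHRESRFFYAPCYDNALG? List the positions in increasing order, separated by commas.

Valine (V), leucine (L), and isoleucine (I) are the branched-chain amino acids.
Matching residues: L18.

18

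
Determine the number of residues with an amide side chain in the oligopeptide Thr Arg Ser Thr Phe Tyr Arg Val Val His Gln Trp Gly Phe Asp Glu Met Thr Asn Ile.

The amide-side-chain residues are Asn (N) and Gln (Q).
Matching residues: Gln11, Asn19.

2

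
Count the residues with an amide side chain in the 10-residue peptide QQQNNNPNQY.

8

The amide-side-chain residues are Asn (N) and Gln (Q).
Matching residues: Q1, Q2, Q3, N4, N5, N6, N8, Q9.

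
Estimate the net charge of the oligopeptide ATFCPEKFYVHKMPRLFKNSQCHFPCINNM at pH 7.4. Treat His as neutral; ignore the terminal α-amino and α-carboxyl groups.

+3

At pH ~7.4 the Lys and Arg side chains are protonated (+1), the Asp and Glu side chains are deprotonated (−1), and with His taken as neutral all other side chains carry no charge.
Positive (K, R): K7, K12, R15, K18 → +4.
Negative (D, E): E6 → −1.
Net charge = (+4) + (−1) = +3.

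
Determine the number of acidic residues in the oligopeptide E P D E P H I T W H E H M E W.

5

Only D (aspartate) and E (glutamate) carry a side-chain carboxylic acid.
Matching residues: E1, D3, E4, E11, E14.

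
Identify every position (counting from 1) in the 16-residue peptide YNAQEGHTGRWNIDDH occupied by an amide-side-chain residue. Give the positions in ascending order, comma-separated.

2, 4, 12

Matching residues: N2, Q4, N12.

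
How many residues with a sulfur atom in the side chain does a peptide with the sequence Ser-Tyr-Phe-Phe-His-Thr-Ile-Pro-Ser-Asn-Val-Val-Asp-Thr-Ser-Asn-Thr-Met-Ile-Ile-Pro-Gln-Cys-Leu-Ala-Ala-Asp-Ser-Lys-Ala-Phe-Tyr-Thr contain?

Cysteine (C, thiol) and methionine (M, thioether) are the two sulfur-containing amino acids.
Matching residues: Met18, Cys23.

2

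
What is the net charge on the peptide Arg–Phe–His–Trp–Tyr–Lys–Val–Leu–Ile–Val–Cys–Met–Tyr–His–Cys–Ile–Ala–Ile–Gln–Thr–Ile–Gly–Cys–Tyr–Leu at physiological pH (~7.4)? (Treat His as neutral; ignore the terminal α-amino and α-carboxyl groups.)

The side chains ionized at physiological pH are Lys/Arg (+1) and Asp/Glu (−1); with His treated as neutral, nothing else contributes.
Positive (K, R): Arg1, Lys6 → +2.
Negative (D, E): none → −0.
Net charge = (+2) + (−0) = +2.

+2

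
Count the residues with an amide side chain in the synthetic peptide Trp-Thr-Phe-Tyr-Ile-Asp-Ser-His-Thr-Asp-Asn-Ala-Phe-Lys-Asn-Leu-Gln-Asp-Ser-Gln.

4

Only N (asparagine) and Q (glutamine) carry a side-chain carboxamide.
Matching residues: Asn11, Asn15, Gln17, Gln20.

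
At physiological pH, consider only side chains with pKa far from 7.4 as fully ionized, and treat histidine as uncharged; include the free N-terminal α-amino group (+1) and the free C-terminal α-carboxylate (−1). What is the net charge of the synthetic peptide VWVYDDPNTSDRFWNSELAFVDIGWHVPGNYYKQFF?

-3

Near pH 7.4, K and R contribute +1 each, D and E contribute −1 each, and every other side chain (His included, as stated) is uncharged.
Positive (K, R): R12, K33 → +2.
Negative (D, E): D5, D6, D11, E17, D22 → −5.
The N-terminus (+1) and C-terminus (−1) cancel.
Net charge = (+2) + (−5) = −3.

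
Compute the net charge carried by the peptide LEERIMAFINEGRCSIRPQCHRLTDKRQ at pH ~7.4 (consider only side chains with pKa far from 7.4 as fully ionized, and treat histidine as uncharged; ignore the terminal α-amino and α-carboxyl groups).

+2

The side chains ionized at physiological pH are Lys/Arg (+1) and Asp/Glu (−1); with His treated as neutral, nothing else contributes.
Positive (K, R): R4, R13, R17, R22, K26, R27 → +6.
Negative (D, E): E2, E3, E11, D25 → −4.
Net charge = (+6) + (−4) = +2.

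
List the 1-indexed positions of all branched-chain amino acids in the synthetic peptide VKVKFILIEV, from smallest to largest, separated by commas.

1, 3, 6, 7, 8, 10

V, L, and I make up the branched-chain aliphatic group.
Matching residues: V1, V3, I6, L7, I8, V10.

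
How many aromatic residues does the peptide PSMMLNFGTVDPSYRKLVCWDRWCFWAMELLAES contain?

6

F, W, and Y each carry an aromatic ring on the side chain.
Matching residues: F7, Y14, W20, W23, F25, W26.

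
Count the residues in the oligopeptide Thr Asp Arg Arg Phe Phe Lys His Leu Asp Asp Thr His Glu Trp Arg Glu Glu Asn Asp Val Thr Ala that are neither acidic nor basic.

10

Acidic: D, E. Basic: K, R, H. All other residues are neither.
Matching residues: Thr1, Phe5, Phe6, Leu9, Thr12, Trp15, Asn19, Val21, Thr22, Ala23.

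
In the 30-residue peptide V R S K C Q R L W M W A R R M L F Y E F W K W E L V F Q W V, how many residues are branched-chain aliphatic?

6

The BCAAs are Val, Leu, and Ile — aliphatic side chains with a branch point.
Matching residues: V1, L8, L16, L25, V26, V30.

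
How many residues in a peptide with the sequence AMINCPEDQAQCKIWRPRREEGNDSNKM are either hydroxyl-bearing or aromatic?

Hydroxyl-bearing: S, T, Y. Aromatic: F, W, Y.
Hydroxyl-bearing residues here: S25 (1).
Aromatic residues here: W15 (1).
(Y belongs to both groups, but none appear in this sequence.) Total = 1 + 1 = 2.

2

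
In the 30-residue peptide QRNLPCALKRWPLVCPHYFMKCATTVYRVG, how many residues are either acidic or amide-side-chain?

Acidic: D, E. Amide-side-chain: N, Q.
Acidic residues here: none (0).
Amide-side-chain residues here: Q1, N3 (2).
The two groups share no amino acid, so total = 0 + 2 = 2.

2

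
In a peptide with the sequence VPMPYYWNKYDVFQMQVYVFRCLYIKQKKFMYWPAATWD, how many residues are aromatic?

12

F, W, and Y each carry an aromatic ring on the side chain.
Matching residues: Y5, Y6, W7, Y10, F13, Y18, F20, Y24, F30, Y32, W33, W38.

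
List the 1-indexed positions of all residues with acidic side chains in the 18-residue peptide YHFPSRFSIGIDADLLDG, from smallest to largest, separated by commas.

12, 14, 17

The acidic residues are Asp (D) and Glu (E), whose side chains end in a carboxylate group.
Matching residues: D12, D14, D17.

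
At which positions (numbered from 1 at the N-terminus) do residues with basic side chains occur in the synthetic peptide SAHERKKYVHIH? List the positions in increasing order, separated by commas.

The basic amino acids are Lys (K), Arg (R), and His (H).
Matching residues: H3, R5, K6, K7, H10, H12.

3, 5, 6, 7, 10, 12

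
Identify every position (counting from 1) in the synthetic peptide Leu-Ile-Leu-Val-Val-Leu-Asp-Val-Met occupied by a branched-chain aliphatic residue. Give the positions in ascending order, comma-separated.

1, 2, 3, 4, 5, 6, 8

The BCAAs are Val, Leu, and Ile — aliphatic side chains with a branch point.
Matching residues: Leu1, Ile2, Leu3, Val4, Val5, Leu6, Val8.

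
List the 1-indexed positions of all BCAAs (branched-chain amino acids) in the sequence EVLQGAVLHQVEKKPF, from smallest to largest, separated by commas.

2, 3, 7, 8, 11

The BCAAs are Val, Leu, and Ile — aliphatic side chains with a branch point.
Matching residues: V2, L3, V7, L8, V11.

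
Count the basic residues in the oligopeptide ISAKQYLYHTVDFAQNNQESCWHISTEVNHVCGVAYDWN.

4

Lysine (K), arginine (R), and histidine (H) have basic, nitrogen-containing side chains.
Matching residues: K4, H9, H23, H30.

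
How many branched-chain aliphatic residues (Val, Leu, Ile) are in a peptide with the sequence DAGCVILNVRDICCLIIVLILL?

13

Matching residues: V5, I6, L7, V9, I12, L15, I16, I17, V18, L19, I20, L21, L22.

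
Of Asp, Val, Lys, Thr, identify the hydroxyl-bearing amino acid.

The –OH-bearing residues are Ser, Thr (aliphatic alcohols), and Tyr (phenol).
Of the listed options, only Thr belongs to this group.

Thr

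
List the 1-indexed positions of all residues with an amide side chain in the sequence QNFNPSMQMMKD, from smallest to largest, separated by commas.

1, 2, 4, 8

Only N (asparagine) and Q (glutamine) carry a side-chain carboxamide.
Matching residues: Q1, N2, N4, Q8.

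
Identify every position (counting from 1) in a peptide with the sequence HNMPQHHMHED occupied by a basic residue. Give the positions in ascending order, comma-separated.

1, 6, 7, 9

The basic amino acids are Lys (K), Arg (R), and His (H).
Matching residues: H1, H6, H7, H9.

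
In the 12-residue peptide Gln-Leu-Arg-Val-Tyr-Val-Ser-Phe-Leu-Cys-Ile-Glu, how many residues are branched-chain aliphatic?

The BCAAs are Val, Leu, and Ile — aliphatic side chains with a branch point.
Matching residues: Leu2, Val4, Val6, Leu9, Ile11.

5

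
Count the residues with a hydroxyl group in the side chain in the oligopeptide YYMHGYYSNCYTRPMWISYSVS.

11

S, T, and Y are the three residues with a side-chain hydroxyl.
Matching residues: Y1, Y2, Y6, Y7, S8, Y11, T12, S18, Y19, S20, S22.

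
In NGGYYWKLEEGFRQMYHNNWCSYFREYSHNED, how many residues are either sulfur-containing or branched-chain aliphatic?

Sulfur-containing: C, M. Branched-chain aliphatic: I, L, V.
Sulfur-containing residues here: M15, C21 (2).
Branched-chain aliphatic residues here: L8 (1).
The two groups share no amino acid, so total = 2 + 1 = 3.

3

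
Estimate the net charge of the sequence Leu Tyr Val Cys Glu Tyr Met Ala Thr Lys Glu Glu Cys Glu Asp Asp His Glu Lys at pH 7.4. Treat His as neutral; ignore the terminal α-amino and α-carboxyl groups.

At pH ~7.4 the Lys and Arg side chains are protonated (+1), the Asp and Glu side chains are deprotonated (−1), and with His taken as neutral all other side chains carry no charge.
Positive (K, R): Lys10, Lys19 → +2.
Negative (D, E): Glu5, Glu11, Glu12, Glu14, Asp15, Asp16, Glu18 → −7.
Net charge = (+2) + (−7) = −5.

-5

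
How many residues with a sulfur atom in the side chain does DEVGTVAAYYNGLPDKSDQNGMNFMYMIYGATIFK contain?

3

Cysteine (C, thiol) and methionine (M, thioether) are the two sulfur-containing amino acids.
Matching residues: M22, M25, M27.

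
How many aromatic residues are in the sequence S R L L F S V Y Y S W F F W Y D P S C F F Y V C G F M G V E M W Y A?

14

F, W, and Y each carry an aromatic ring on the side chain.
Matching residues: F5, Y8, Y9, W11, F12, F13, W14, Y15, F20, F21, Y22, F26, W32, Y33.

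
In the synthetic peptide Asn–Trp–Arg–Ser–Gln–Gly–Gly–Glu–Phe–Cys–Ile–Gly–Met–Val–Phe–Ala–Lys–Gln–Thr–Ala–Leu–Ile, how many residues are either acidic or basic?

3

Acidic: D, E. Basic: H, K, R.
Acidic residues here: Glu8 (1).
Basic residues here: Arg3, Lys17 (2).
The two groups share no amino acid, so total = 1 + 2 = 3.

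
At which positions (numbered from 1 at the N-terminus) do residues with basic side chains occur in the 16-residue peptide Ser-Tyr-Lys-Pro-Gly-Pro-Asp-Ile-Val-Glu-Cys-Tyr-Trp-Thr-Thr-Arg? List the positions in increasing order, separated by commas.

3, 16

Lysine (K), arginine (R), and histidine (H) have basic, nitrogen-containing side chains.
Matching residues: Lys3, Arg16.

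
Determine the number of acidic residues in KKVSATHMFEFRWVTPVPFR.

Only D (aspartate) and E (glutamate) carry a side-chain carboxylic acid.
Matching residues: E10.

1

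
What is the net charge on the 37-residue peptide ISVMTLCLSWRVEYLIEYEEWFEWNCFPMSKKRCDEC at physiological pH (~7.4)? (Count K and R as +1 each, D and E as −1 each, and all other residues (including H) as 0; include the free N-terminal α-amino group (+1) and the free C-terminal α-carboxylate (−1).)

Positive (K, R): R11, K31, K32, R33 → +4.
Negative (D, E): E13, E17, E19, E20, E23, D35, E36 → −7.
The N-terminus (+1) and C-terminus (−1) cancel.
Net charge = (+4) + (−7) = −3.

-3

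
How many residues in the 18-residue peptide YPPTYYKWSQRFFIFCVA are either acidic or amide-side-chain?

Acidic: D, E. Amide-side-chain: N, Q.
Acidic residues here: none (0).
Amide-side-chain residues here: Q10 (1).
The two groups share no amino acid, so total = 0 + 1 = 1.

1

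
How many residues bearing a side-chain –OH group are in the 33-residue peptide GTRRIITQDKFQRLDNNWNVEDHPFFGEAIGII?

Serine (S), threonine (T), and tyrosine (Y) each carry a hydroxyl group on the side chain.
Matching residues: T2, T7.

2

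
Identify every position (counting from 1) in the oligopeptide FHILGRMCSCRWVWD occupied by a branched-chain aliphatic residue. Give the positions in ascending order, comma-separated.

Valine (V), leucine (L), and isoleucine (I) are the branched-chain amino acids.
Matching residues: I3, L4, V13.

3, 4, 13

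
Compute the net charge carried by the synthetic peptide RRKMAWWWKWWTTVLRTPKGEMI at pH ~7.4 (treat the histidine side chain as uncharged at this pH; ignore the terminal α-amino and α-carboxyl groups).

Near pH 7.4, K and R contribute +1 each, D and E contribute −1 each, and every other side chain (His included, as stated) is uncharged.
Positive (K, R): R1, R2, K3, K9, R16, K19 → +6.
Negative (D, E): E21 → −1.
Net charge = (+6) + (−1) = +5.

+5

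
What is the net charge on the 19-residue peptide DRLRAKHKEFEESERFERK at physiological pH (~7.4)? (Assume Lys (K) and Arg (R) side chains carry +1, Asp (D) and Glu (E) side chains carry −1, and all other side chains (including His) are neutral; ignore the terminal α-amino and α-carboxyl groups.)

Positive (K, R): R2, R4, K6, K8, R15, R18, K19 → +7.
Negative (D, E): D1, E9, E11, E12, E14, E17 → −6.
Net charge = (+7) + (−6) = +1.

+1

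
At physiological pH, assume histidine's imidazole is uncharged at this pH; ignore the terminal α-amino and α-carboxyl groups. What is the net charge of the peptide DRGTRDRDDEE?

At pH ~7.4 the Lys and Arg side chains are protonated (+1), the Asp and Glu side chains are deprotonated (−1), and with His taken as neutral all other side chains carry no charge.
Positive (K, R): R2, R5, R7 → +3.
Negative (D, E): D1, D6, D8, D9, E10, E11 → −6.
Net charge = (+3) + (−6) = −3.

-3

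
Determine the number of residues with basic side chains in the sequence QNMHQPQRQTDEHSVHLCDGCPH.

5

Lysine (K), arginine (R), and histidine (H) have basic, nitrogen-containing side chains.
Matching residues: H4, R8, H13, H16, H23.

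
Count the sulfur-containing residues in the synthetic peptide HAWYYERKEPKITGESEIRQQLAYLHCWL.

1

Cysteine (C, thiol) and methionine (M, thioether) are the two sulfur-containing amino acids.
Matching residues: C27.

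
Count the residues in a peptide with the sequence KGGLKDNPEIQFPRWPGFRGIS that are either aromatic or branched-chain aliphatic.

Aromatic: F, W, Y. Branched-chain aliphatic: I, L, V.
Aromatic residues here: F12, W15, F18 (3).
Branched-chain aliphatic residues here: L4, I10, I21 (3).
The two groups share no amino acid, so total = 3 + 3 = 6.

6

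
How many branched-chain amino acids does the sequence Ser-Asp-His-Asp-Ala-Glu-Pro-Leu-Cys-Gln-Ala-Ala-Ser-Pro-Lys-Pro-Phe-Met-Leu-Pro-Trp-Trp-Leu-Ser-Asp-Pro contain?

The BCAAs are Val, Leu, and Ile — aliphatic side chains with a branch point.
Matching residues: Leu8, Leu19, Leu23.

3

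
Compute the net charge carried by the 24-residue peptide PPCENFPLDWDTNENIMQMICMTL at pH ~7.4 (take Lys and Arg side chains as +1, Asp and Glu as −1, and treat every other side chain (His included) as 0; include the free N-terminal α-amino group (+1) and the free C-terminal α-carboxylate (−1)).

Positive (K, R): none → +0.
Negative (D, E): E4, D9, D11, E14 → −4.
The N-terminus (+1) and C-terminus (−1) cancel.
Net charge = (+0) + (−4) = −4.

-4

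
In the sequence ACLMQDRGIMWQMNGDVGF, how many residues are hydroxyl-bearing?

0

Serine (S), threonine (T), and tyrosine (Y) each carry a hydroxyl group on the side chain.
None of the 19 residues belong to this group.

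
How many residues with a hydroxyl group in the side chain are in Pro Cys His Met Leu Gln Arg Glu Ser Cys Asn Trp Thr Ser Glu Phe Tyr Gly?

The –OH-bearing residues are Ser, Thr (aliphatic alcohols), and Tyr (phenol).
Matching residues: Ser9, Thr13, Ser14, Tyr17.

4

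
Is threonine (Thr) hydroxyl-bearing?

S, T, and Y are the three residues with a side-chain hydroxyl.
Threonine is in this group.

Yes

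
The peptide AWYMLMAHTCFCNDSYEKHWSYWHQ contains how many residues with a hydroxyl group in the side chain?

The –OH-bearing residues are Ser, Thr (aliphatic alcohols), and Tyr (phenol).
Matching residues: Y3, T9, S15, Y16, S21, Y22.

6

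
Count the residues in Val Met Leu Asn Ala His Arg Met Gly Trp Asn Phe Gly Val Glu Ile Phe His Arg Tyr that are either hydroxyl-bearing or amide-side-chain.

3

Hydroxyl-bearing: S, T, Y. Amide-side-chain: N, Q.
Hydroxyl-bearing residues here: Tyr20 (1).
Amide-side-chain residues here: Asn4, Asn11 (2).
The two groups share no amino acid, so total = 1 + 2 = 3.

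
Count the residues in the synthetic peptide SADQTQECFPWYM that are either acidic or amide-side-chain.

4

Acidic: D, E. Amide-side-chain: N, Q.
Acidic residues here: D3, E7 (2).
Amide-side-chain residues here: Q4, Q6 (2).
The two groups share no amino acid, so total = 2 + 2 = 4.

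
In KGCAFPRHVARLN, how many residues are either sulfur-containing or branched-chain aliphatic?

Sulfur-containing: C, M. Branched-chain aliphatic: I, L, V.
Sulfur-containing residues here: C3 (1).
Branched-chain aliphatic residues here: V9, L12 (2).
The two groups share no amino acid, so total = 1 + 2 = 3.

3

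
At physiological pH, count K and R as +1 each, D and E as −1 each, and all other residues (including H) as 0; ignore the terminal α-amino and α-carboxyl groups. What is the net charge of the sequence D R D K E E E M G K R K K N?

+1

Positive (K, R): R2, K4, K10, R11, K12, K13 → +6.
Negative (D, E): D1, D3, E5, E6, E7 → −5.
Net charge = (+6) + (−5) = +1.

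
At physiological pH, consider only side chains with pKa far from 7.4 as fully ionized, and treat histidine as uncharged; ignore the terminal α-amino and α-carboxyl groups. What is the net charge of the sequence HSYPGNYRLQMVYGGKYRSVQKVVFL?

Near pH 7.4, K and R contribute +1 each, D and E contribute −1 each, and every other side chain (His included, as stated) is uncharged.
Positive (K, R): R8, K16, R18, K22 → +4.
Negative (D, E): none → −0.
Net charge = (+4) + (−0) = +4.

+4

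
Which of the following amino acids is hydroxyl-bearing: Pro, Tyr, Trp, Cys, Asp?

Tyr

The –OH-bearing residues are Ser, Thr (aliphatic alcohols), and Tyr (phenol).
Of the listed options, only Tyr belongs to this group.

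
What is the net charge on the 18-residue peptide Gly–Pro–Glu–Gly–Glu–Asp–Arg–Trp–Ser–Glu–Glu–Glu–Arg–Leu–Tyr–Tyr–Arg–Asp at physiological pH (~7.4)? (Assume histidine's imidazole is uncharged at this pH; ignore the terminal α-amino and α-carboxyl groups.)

Near pH 7.4, K and R contribute +1 each, D and E contribute −1 each, and every other side chain (His included, as stated) is uncharged.
Positive (K, R): Arg7, Arg13, Arg17 → +3.
Negative (D, E): Glu3, Glu5, Asp6, Glu10, Glu11, Glu12, Asp18 → −7.
Net charge = (+3) + (−7) = −4.

-4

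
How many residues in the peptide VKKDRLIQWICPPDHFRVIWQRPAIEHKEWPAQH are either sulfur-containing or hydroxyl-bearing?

1

Sulfur-containing: C, M. Hydroxyl-bearing: S, T, Y.
Sulfur-containing residues here: C11 (1).
Hydroxyl-bearing residues here: none (0).
The two groups share no amino acid, so total = 1 + 0 = 1.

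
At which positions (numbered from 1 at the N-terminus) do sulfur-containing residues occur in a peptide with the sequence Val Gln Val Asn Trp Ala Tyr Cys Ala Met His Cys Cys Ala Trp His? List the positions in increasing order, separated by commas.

8, 10, 12, 13

Only Cys (C) and Met (M) have a sulfur atom in the side chain.
Matching residues: Cys8, Met10, Cys12, Cys13.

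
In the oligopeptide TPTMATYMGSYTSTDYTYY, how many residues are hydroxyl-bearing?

Serine (S), threonine (T), and tyrosine (Y) each carry a hydroxyl group on the side chain.
Matching residues: T1, T3, T6, Y7, S10, Y11, T12, S13, T14, Y16, T17, Y18, Y19.

13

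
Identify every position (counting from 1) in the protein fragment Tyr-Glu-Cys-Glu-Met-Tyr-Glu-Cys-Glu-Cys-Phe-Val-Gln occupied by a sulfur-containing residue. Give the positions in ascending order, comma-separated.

Cysteine (C, thiol) and methionine (M, thioether) are the two sulfur-containing amino acids.
Matching residues: Cys3, Met5, Cys8, Cys10.

3, 5, 8, 10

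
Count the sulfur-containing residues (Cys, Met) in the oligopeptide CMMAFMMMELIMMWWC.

9

Matching residues: C1, M2, M3, M6, M7, M8, M12, M13, C16.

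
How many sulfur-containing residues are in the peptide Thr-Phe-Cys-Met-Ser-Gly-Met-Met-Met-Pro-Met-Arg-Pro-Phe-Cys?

Cysteine (C, thiol) and methionine (M, thioether) are the two sulfur-containing amino acids.
Matching residues: Cys3, Met4, Met7, Met8, Met9, Met11, Cys15.

7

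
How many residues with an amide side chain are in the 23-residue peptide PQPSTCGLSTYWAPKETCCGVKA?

Asparagine (N) and glutamine (Q) have uncharged amide side chains.
Matching residues: Q2.

1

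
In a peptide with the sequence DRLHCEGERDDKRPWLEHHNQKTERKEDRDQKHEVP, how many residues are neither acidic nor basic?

12

Acidic: D, E. Basic: K, R, H. All other residues are neither.
Matching residues: L3, C5, G7, P14, W15, L16, N20, Q21, T23, Q31, V35, P36.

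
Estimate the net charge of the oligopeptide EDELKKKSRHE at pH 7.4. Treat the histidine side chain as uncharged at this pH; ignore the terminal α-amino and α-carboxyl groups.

At pH ~7.4 the Lys and Arg side chains are protonated (+1), the Asp and Glu side chains are deprotonated (−1), and with His taken as neutral all other side chains carry no charge.
Positive (K, R): K5, K6, K7, R9 → +4.
Negative (D, E): E1, D2, E3, E11 → −4.
Net charge = (+4) + (−4) = 0.

0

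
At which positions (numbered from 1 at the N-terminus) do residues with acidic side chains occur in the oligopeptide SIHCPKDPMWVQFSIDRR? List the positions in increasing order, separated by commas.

7, 16

The acidic residues are Asp (D) and Glu (E), whose side chains end in a carboxylate group.
Matching residues: D7, D16.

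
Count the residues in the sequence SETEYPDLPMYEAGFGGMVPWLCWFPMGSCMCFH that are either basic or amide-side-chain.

1

Basic: H, K, R. Amide-side-chain: N, Q.
Basic residues here: H34 (1).
Amide-side-chain residues here: none (0).
The two groups share no amino acid, so total = 1 + 0 = 1.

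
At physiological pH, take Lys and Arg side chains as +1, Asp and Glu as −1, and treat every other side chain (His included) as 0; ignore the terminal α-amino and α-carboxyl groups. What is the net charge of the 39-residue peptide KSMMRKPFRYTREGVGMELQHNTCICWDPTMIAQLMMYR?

Positive (K, R): K1, R5, K6, R9, R12, R39 → +6.
Negative (D, E): E13, E18, D28 → −3.
Net charge = (+6) + (−3) = +3.

+3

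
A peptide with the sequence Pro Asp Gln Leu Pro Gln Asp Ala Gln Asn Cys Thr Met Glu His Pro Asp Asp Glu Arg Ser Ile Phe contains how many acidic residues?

Only D (aspartate) and E (glutamate) carry a side-chain carboxylic acid.
Matching residues: Asp2, Asp7, Glu14, Asp17, Asp18, Glu19.

6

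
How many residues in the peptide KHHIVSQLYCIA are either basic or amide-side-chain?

Basic: H, K, R. Amide-side-chain: N, Q.
Basic residues here: K1, H2, H3 (3).
Amide-side-chain residues here: Q7 (1).
The two groups share no amino acid, so total = 3 + 1 = 4.

4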